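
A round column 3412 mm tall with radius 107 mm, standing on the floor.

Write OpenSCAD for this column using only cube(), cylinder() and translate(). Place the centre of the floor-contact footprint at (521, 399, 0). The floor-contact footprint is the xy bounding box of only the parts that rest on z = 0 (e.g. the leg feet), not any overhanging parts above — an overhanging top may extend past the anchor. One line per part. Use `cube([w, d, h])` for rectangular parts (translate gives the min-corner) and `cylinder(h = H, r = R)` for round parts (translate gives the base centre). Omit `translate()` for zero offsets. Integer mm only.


translate([521, 399, 0]) cylinder(h = 3412, r = 107);


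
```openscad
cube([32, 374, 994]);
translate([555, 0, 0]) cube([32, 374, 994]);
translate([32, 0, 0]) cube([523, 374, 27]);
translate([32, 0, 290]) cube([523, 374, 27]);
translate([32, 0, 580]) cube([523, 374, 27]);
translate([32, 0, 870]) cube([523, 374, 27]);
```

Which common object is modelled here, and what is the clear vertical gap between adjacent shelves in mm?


A bookshelf. The clear shelf gap is 263 mm.

Two tall side panels with 4 horizontal boards between them — a bookshelf. The first two shelf undersides are at z = 0 and z = 290; with shelf thickness 27, the clear gap is 290 − 0 − 27 = 263 mm.


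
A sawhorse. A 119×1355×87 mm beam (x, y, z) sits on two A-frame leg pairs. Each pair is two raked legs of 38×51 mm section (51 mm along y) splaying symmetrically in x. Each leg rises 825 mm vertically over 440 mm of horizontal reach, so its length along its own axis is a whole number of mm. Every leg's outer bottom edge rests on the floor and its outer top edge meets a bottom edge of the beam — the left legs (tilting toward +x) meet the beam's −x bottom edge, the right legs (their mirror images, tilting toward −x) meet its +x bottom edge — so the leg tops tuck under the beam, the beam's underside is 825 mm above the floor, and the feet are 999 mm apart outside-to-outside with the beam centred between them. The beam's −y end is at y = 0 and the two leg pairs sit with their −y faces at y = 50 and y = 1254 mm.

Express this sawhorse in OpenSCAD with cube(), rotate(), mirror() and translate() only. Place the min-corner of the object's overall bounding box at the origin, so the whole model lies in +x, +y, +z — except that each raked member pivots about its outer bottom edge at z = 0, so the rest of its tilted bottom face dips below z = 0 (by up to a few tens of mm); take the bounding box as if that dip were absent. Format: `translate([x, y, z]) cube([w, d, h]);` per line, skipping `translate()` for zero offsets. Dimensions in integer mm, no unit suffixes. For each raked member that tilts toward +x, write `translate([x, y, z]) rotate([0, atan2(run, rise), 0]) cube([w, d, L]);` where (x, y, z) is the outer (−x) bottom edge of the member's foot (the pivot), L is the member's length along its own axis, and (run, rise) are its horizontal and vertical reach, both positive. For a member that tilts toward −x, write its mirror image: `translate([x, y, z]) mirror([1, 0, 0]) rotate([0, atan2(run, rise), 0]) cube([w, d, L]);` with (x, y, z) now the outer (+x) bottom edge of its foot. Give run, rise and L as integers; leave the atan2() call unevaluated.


translate([440, 0, 825]) cube([119, 1355, 87]);
translate([0, 50, 0]) rotate([0, atan2(440, 825), 0]) cube([38, 51, 935]);
translate([999, 50, 0]) mirror([1, 0, 0]) rotate([0, atan2(440, 825), 0]) cube([38, 51, 935]);
translate([0, 1254, 0]) rotate([0, atan2(440, 825), 0]) cube([38, 51, 935]);
translate([999, 1254, 0]) mirror([1, 0, 0]) rotate([0, atan2(440, 825), 0]) cube([38, 51, 935]);


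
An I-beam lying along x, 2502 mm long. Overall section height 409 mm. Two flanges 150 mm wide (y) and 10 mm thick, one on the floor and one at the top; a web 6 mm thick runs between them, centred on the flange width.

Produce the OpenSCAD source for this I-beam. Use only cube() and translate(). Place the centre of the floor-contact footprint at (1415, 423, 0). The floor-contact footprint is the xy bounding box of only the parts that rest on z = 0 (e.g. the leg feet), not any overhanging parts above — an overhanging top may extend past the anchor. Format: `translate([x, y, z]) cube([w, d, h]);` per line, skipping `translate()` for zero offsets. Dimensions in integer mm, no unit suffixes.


translate([164, 348, 0]) cube([2502, 150, 10]);
translate([164, 420, 10]) cube([2502, 6, 389]);
translate([164, 348, 399]) cube([2502, 150, 10]);


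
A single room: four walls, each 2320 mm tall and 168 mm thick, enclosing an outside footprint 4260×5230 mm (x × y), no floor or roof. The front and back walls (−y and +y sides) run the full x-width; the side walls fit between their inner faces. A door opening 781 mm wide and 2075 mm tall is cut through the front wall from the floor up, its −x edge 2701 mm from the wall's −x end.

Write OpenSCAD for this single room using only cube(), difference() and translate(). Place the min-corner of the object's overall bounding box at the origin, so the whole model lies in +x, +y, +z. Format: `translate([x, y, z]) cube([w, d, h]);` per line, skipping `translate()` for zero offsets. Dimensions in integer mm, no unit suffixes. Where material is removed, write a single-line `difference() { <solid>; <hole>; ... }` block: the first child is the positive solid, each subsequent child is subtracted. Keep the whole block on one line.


difference() { cube([4260, 168, 2320]); translate([2701, 0, 0]) cube([781, 168, 2075]); }
translate([0, 5062, 0]) cube([4260, 168, 2320]);
translate([0, 168, 0]) cube([168, 4894, 2320]);
translate([4092, 168, 0]) cube([168, 4894, 2320]);


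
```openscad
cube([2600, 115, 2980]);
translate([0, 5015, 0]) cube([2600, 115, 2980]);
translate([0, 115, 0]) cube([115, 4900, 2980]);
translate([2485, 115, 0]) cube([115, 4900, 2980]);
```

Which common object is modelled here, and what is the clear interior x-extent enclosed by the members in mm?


A house (or room) frame. The interior width is 2370 mm.

Four 2980 mm walls enclosing a rectangle with no floor or roof — a room or house frame. Outside width is 2600 mm and wall thickness is 115 mm, so the interior width is 2600 − 2 × 115 = 2370 mm.


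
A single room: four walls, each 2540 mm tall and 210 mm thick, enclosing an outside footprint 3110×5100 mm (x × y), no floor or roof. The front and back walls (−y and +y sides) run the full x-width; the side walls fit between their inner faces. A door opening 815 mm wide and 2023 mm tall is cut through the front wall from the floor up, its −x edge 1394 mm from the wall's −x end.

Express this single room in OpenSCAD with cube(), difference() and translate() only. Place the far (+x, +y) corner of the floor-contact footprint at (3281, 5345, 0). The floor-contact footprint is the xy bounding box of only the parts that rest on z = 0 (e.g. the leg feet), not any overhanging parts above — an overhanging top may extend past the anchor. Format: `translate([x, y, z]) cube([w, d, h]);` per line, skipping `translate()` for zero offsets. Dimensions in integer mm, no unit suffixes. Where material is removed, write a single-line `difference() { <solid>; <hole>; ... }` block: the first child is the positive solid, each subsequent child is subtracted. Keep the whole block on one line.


difference() { translate([171, 245, 0]) cube([3110, 210, 2540]); translate([1565, 245, 0]) cube([815, 210, 2023]); }
translate([171, 5135, 0]) cube([3110, 210, 2540]);
translate([171, 455, 0]) cube([210, 4680, 2540]);
translate([3071, 455, 0]) cube([210, 4680, 2540]);


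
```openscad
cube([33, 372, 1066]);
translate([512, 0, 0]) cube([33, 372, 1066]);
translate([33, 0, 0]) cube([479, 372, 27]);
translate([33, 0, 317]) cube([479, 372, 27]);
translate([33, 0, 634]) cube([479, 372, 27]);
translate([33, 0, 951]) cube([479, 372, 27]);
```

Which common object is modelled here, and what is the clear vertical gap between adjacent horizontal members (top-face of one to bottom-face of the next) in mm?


A bookshelf. The clear shelf gap is 290 mm.

Two tall side panels with 4 horizontal boards between them — a bookshelf. The first two shelf undersides are at z = 0 and z = 317; with shelf thickness 27, the clear gap is 317 − 0 − 27 = 290 mm.


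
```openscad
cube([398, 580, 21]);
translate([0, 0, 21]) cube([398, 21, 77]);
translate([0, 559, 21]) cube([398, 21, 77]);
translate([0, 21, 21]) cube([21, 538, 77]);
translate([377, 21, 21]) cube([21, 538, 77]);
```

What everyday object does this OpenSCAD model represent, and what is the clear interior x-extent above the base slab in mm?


An open box. The internal width is 356 mm.

A 398×580 base slab with four walls standing on it — an open box. The base is 398 mm wide and the walls are 21 mm thick, so the internal width is 398 − 2 × 21 = 356 mm.


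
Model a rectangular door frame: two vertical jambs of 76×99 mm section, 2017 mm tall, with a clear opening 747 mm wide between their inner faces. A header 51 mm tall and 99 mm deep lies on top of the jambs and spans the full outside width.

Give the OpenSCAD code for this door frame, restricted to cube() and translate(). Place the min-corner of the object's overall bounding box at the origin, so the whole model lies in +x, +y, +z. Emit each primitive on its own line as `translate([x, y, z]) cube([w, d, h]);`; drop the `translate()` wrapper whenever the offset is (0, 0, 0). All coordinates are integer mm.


cube([76, 99, 2017]);
translate([823, 0, 0]) cube([76, 99, 2017]);
translate([0, 0, 2017]) cube([899, 99, 51]);


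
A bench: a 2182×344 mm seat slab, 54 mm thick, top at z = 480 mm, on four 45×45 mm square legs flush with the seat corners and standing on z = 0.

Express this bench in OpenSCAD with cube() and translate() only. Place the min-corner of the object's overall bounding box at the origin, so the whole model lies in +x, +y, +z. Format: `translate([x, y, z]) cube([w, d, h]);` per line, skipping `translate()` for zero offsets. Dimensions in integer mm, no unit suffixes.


// leg_h = 480 − 54 = 426
translate([0, 0, 426]) cube([2182, 344, 54]);
cube([45, 45, 426]);
translate([0, 299, 0]) cube([45, 45, 426]);
translate([2137, 0, 0]) cube([45, 45, 426]);
translate([2137, 299, 0]) cube([45, 45, 426]);


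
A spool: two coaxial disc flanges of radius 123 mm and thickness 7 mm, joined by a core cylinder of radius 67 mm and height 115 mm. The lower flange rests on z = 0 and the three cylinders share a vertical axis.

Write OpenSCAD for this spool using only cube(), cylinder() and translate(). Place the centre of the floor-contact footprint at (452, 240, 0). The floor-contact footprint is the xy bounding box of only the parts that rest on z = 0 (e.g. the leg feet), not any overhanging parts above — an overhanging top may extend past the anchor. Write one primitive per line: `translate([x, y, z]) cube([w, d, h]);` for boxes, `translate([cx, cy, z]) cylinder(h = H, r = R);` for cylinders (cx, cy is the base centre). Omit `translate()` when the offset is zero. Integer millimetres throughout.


translate([452, 240, 0]) cylinder(h = 7, r = 123);
translate([452, 240, 7]) cylinder(h = 115, r = 67);
translate([452, 240, 122]) cylinder(h = 7, r = 123);


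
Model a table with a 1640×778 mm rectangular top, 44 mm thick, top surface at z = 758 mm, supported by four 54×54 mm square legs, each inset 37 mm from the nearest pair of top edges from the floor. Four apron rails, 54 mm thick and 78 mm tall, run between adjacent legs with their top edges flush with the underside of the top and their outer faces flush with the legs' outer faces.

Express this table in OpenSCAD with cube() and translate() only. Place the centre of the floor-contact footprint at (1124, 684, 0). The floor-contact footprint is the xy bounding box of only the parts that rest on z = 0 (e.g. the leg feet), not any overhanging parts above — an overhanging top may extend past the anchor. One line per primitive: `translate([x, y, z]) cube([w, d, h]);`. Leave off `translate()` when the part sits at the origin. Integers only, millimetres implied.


translate([304, 295, 714]) cube([1640, 778, 44]);
translate([341, 332, 0]) cube([54, 54, 714]);
translate([1853, 332, 0]) cube([54, 54, 714]);
translate([341, 982, 0]) cube([54, 54, 714]);
translate([1853, 982, 0]) cube([54, 54, 714]);
translate([395, 332, 636]) cube([1458, 54, 78]);
translate([395, 982, 636]) cube([1458, 54, 78]);
translate([341, 386, 636]) cube([54, 596, 78]);
translate([1853, 386, 636]) cube([54, 596, 78]);


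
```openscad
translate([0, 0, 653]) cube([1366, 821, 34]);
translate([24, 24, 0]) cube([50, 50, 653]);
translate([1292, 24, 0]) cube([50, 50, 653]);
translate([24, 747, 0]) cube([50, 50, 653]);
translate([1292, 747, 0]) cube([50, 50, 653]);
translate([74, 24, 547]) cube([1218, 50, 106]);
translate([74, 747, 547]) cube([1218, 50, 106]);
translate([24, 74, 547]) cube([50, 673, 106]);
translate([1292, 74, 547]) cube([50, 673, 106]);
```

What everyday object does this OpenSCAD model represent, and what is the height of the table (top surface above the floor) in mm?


A table. The table height is 687 mm.

A 1366×821×34 slab sits at z = 653 on four 50 mm square posts — a table. The top surface is at 653 + 34 = 687 mm.


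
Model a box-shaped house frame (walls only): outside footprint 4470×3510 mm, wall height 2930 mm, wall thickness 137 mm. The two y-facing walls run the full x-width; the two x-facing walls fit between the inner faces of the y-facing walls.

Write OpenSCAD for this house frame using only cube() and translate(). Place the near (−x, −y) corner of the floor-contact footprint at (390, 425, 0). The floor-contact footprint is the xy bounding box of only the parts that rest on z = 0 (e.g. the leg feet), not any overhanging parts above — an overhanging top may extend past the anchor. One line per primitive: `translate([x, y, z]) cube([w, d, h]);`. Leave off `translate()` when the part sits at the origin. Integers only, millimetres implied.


translate([390, 425, 0]) cube([4470, 137, 2930]);
translate([390, 3798, 0]) cube([4470, 137, 2930]);
translate([390, 562, 0]) cube([137, 3236, 2930]);
translate([4723, 562, 0]) cube([137, 3236, 2930]);


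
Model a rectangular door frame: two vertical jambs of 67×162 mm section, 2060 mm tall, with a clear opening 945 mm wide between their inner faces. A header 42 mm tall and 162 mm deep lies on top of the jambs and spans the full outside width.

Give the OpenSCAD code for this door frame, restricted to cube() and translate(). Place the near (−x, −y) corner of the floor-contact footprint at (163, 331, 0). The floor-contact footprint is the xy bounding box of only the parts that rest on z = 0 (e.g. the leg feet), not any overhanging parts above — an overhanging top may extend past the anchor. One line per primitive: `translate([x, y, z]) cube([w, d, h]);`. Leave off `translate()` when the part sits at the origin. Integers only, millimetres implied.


translate([163, 331, 0]) cube([67, 162, 2060]);
translate([1175, 331, 0]) cube([67, 162, 2060]);
translate([163, 331, 2060]) cube([1079, 162, 42]);


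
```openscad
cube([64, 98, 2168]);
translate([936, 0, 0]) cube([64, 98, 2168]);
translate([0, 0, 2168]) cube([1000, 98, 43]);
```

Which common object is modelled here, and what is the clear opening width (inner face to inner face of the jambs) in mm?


A door frame. The clear opening width is 872 mm.

Two 2168 mm tall posts with a header on top — a door frame. The left jamb is 64 mm wide at x = 0; the right jamb starts at x = 936. The clear opening is 936 − 64 = 872 mm.


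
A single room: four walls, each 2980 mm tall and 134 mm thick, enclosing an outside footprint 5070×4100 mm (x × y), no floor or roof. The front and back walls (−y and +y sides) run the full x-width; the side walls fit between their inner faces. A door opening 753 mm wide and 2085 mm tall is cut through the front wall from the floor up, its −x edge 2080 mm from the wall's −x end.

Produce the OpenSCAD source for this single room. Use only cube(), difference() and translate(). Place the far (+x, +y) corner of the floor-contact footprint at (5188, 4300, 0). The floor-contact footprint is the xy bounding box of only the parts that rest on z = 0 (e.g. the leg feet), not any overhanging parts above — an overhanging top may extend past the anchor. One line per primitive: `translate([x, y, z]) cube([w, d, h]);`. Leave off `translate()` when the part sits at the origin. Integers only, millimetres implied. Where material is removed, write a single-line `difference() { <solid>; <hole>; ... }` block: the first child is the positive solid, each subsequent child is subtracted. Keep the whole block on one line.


difference() { translate([118, 200, 0]) cube([5070, 134, 2980]); translate([2198, 200, 0]) cube([753, 134, 2085]); }
translate([118, 4166, 0]) cube([5070, 134, 2980]);
translate([118, 334, 0]) cube([134, 3832, 2980]);
translate([5054, 334, 0]) cube([134, 3832, 2980]);


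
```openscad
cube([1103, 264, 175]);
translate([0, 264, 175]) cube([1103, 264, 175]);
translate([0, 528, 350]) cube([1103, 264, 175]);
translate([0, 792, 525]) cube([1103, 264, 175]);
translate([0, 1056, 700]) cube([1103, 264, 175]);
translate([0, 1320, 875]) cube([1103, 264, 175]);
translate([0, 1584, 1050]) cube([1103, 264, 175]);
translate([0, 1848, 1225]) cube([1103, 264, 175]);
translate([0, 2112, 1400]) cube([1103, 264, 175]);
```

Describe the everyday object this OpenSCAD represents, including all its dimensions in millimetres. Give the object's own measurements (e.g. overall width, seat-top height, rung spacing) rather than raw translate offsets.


A straight staircase of 9 solid steps. Each step is 1103 mm wide (x), 264 mm deep (y, the going) and 175 mm tall (the rise). The first step rests on the floor; each subsequent step sits one going further in +y and one rise higher in +z, directly behind and above the previous step with no overlap.


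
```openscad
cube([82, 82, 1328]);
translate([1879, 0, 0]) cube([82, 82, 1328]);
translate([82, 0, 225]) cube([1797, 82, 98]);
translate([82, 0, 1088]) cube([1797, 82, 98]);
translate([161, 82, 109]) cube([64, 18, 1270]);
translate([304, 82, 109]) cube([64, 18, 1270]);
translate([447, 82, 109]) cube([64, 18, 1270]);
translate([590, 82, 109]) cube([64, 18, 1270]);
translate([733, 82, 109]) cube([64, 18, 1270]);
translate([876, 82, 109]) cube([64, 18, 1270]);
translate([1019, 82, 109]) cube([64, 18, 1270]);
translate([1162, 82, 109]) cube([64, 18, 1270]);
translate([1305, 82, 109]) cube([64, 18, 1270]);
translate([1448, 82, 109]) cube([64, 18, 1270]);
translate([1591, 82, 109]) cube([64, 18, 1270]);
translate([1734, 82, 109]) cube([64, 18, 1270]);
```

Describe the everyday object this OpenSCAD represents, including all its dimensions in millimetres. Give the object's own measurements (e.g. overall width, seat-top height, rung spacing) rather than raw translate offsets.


A fence section. Two 82×82 mm posts, 1328 mm tall, stand on the floor with a clear span of 1797 mm between their inner faces. Two horizontal rails of 82×98 mm section span the gap between the posts with their undersides at z = 225 mm and z = 1088 mm, flush with the posts' −y face. 12 pickets, each 64 mm wide, 18 mm thick and 1270 mm tall, are fixed to the +y face of the rails with their bottoms at z = 109 mm, spaced across the span with a 79 mm gap after the −x post and between neighbouring pickets, with 81 mm left before the +x post.


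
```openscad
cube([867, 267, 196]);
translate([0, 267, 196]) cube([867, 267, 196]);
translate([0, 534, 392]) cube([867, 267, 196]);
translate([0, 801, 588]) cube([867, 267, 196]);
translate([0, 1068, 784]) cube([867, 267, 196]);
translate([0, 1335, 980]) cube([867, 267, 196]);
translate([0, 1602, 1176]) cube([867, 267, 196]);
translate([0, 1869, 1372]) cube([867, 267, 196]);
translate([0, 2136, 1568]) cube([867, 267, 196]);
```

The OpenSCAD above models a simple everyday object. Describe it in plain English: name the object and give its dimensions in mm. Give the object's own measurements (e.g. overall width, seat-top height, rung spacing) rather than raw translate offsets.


A straight staircase of 9 solid steps. Each step is 867 mm wide (x), 267 mm deep (y, the going) and 196 mm tall (the rise). The first step rests on the floor; each subsequent step sits one going further in +y and one rise higher in +z, directly behind and above the previous step with no overlap.


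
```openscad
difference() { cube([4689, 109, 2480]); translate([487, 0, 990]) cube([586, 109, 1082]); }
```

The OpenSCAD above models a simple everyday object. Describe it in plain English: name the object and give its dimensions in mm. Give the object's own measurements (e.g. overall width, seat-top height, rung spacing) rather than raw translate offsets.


A wall 4689 mm long (x), 109 mm thick (y), 2480 mm tall, with a rectangular window opening cut through it. The opening is 586 mm wide and 1082 mm tall; its sill is at z = 990 mm and its near (−x) edge is 487 mm from the wall's −x end. The opening passes through the full wall thickness.


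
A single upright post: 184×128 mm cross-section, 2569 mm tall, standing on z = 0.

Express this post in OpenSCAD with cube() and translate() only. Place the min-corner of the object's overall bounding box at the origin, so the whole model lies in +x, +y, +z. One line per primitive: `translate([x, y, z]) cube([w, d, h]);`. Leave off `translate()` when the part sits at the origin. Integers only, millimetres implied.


cube([184, 128, 2569]);


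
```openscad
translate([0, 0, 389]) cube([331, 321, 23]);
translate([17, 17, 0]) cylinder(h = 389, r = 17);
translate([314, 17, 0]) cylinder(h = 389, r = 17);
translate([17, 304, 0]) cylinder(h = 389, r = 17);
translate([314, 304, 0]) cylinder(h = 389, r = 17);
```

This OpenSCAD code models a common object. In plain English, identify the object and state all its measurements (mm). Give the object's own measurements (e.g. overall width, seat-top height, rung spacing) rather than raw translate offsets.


A simple wooden stool: a rectangular seat 331 mm (x) by 321 mm (y), 23 mm thick, top face at z = 412 mm, on four round legs, each 34 mm in diameter. The legs rest on z = 0, each leg's axis is inset half a diameter from the nearest pair of seat edges (so the leg's bounding box is flush with the corner).


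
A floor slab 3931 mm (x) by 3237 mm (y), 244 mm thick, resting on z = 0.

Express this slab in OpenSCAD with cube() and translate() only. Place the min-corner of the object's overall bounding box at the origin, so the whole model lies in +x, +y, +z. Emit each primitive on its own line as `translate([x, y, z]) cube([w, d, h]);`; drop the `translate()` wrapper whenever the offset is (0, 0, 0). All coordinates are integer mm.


cube([3931, 3237, 244]);


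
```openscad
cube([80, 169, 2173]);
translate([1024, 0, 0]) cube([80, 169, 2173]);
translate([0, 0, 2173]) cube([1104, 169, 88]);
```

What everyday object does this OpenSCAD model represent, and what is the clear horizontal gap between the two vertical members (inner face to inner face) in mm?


A door frame. The clear opening width is 944 mm.

Two 2173 mm tall posts with a header on top — a door frame. The left jamb is 80 mm wide at x = 0; the right jamb starts at x = 1024. The clear opening is 1024 − 80 = 944 mm.


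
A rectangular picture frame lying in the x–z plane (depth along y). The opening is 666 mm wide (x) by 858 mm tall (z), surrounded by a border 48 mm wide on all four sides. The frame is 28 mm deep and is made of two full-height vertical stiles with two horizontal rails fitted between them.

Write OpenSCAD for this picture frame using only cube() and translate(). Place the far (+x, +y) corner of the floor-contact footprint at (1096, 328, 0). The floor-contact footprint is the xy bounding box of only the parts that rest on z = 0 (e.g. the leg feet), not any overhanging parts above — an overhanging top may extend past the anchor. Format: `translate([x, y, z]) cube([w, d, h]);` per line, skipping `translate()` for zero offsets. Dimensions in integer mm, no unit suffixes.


translate([334, 300, 0]) cube([48, 28, 954]);
translate([1048, 300, 0]) cube([48, 28, 954]);
translate([382, 300, 0]) cube([666, 28, 48]);
translate([382, 300, 906]) cube([666, 28, 48]);


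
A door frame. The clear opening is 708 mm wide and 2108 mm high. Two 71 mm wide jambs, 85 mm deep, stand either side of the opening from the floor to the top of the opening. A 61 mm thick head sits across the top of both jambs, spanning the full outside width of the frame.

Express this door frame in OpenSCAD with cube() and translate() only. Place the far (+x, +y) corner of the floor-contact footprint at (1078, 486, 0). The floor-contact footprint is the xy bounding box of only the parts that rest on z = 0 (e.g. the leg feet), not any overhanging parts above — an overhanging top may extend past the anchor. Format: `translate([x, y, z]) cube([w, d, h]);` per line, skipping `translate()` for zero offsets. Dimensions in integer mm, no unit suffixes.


translate([228, 401, 0]) cube([71, 85, 2108]);
translate([1007, 401, 0]) cube([71, 85, 2108]);
translate([228, 401, 2108]) cube([850, 85, 61]);


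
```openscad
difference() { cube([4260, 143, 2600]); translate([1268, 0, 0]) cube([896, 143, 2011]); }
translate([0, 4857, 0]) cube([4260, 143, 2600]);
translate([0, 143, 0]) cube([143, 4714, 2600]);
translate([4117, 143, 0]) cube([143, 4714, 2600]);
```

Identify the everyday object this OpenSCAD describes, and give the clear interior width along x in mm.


A single room. The interior width is 3974 mm.

Four walls enclosing a rectangle with a door in the front wall — a room. Outside width 4260 minus two 143 mm walls gives 3974 mm.


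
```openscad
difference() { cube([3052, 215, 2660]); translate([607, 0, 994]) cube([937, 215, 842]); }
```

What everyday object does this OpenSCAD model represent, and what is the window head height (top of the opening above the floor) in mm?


A wall with a window opening. The window head height is 1836 mm.

A wall with a rectangular opening subtracted — a window. Sill at z = 994, opening 842 mm tall, so the head is at 994 + 842 = 1836 mm.


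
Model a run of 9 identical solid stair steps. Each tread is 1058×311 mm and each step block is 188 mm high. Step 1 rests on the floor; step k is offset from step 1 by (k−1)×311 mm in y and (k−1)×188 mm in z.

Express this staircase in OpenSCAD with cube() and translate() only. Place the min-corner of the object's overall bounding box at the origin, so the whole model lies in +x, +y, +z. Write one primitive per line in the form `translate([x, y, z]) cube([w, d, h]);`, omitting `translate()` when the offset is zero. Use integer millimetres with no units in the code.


cube([1058, 311, 188]);
translate([0, 311, 188]) cube([1058, 311, 188]);
translate([0, 622, 376]) cube([1058, 311, 188]);
translate([0, 933, 564]) cube([1058, 311, 188]);
translate([0, 1244, 752]) cube([1058, 311, 188]);
translate([0, 1555, 940]) cube([1058, 311, 188]);
translate([0, 1866, 1128]) cube([1058, 311, 188]);
translate([0, 2177, 1316]) cube([1058, 311, 188]);
translate([0, 2488, 1504]) cube([1058, 311, 188]);


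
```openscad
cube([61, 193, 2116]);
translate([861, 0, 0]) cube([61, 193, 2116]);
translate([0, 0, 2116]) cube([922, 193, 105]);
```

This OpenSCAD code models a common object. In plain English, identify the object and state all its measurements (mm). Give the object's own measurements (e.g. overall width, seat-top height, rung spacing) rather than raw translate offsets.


A door frame. The clear opening is 800 mm wide and 2116 mm high. Two 61 mm wide jambs, 193 mm deep, stand either side of the opening from the floor to the top of the opening. A 105 mm thick head sits across the top of both jambs, spanning the full outside width of the frame.


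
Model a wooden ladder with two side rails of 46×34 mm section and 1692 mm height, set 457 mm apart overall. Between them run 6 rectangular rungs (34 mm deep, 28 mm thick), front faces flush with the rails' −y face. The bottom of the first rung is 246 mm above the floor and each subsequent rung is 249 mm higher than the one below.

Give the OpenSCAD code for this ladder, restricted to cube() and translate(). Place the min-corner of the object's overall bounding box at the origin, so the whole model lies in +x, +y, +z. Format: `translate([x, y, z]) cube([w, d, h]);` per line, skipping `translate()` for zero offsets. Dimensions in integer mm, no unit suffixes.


cube([46, 34, 1692]);
translate([411, 0, 0]) cube([46, 34, 1692]);
translate([46, 0, 246]) cube([365, 34, 28]);
translate([46, 0, 495]) cube([365, 34, 28]);
translate([46, 0, 744]) cube([365, 34, 28]);
translate([46, 0, 993]) cube([365, 34, 28]);
translate([46, 0, 1242]) cube([365, 34, 28]);
translate([46, 0, 1491]) cube([365, 34, 28]);


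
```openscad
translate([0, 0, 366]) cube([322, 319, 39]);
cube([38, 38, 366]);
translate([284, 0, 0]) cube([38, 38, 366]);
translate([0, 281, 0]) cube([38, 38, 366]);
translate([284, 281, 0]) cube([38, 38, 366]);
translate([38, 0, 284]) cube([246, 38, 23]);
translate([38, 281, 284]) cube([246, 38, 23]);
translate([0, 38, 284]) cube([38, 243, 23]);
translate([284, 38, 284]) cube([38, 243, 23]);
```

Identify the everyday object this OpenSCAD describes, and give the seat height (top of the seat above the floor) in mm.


A stool. The seat height is 405 mm.

A 322×319×39 slab at z = 366 on four corner posts — a stool. The seat top is 366 + 39 = 405 mm.


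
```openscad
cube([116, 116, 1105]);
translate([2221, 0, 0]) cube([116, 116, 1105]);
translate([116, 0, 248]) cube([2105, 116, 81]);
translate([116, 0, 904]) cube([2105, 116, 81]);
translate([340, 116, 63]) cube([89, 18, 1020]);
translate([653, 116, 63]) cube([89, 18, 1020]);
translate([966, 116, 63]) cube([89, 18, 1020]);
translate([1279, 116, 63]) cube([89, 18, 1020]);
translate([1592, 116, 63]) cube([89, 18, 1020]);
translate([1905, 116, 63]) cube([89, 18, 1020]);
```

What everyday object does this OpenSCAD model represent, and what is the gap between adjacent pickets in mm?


A fence section. The picket gap is 224 mm.

Two posts, two rails, 6 pickets — a fence section. Span 2105 mm holds 6 pickets of 89 mm with 7 equal gaps: ⌊(2105 − 6·89) / 7⌋ = 224 mm.


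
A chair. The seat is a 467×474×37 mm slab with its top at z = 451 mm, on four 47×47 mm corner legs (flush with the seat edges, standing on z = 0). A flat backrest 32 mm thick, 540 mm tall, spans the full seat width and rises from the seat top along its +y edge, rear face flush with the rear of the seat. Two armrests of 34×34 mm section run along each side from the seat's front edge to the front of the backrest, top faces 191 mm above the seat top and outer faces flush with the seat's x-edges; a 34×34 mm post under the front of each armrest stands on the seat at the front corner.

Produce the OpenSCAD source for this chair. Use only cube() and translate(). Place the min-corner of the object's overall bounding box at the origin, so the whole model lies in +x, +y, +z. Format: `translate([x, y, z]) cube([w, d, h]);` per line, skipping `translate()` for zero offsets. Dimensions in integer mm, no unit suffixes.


// leg_h = 451 - 37 = 414
// arm post h = 191 - 34 = 157
translate([0, 0, 414]) cube([467, 474, 37]);
cube([47, 47, 414]);
translate([420, 0, 0]) cube([47, 47, 414]);
translate([0, 427, 0]) cube([47, 47, 414]);
translate([420, 427, 0]) cube([47, 47, 414]);
translate([0, 442, 451]) cube([467, 32, 540]);
translate([0, 0, 608]) cube([34, 442, 34]);
translate([433, 0, 608]) cube([34, 442, 34]);
translate([0, 0, 451]) cube([34, 34, 157]);
translate([433, 0, 451]) cube([34, 34, 157]);


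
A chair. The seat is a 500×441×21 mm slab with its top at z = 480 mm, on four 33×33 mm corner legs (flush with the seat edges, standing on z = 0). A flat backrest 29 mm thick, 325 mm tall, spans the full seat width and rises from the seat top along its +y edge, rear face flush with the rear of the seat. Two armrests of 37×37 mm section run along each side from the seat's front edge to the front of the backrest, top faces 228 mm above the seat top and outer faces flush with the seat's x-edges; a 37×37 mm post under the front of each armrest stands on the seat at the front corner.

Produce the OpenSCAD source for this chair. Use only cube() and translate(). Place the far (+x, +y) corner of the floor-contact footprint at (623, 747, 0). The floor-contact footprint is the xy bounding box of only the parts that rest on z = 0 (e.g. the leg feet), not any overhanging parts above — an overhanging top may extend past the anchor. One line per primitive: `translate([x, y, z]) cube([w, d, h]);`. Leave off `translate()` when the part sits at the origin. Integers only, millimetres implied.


translate([123, 306, 459]) cube([500, 441, 21]);
translate([123, 306, 0]) cube([33, 33, 459]);
translate([590, 306, 0]) cube([33, 33, 459]);
translate([123, 714, 0]) cube([33, 33, 459]);
translate([590, 714, 0]) cube([33, 33, 459]);
translate([123, 718, 480]) cube([500, 29, 325]);
translate([123, 306, 671]) cube([37, 412, 37]);
translate([586, 306, 671]) cube([37, 412, 37]);
translate([123, 306, 480]) cube([37, 37, 191]);
translate([586, 306, 480]) cube([37, 37, 191]);


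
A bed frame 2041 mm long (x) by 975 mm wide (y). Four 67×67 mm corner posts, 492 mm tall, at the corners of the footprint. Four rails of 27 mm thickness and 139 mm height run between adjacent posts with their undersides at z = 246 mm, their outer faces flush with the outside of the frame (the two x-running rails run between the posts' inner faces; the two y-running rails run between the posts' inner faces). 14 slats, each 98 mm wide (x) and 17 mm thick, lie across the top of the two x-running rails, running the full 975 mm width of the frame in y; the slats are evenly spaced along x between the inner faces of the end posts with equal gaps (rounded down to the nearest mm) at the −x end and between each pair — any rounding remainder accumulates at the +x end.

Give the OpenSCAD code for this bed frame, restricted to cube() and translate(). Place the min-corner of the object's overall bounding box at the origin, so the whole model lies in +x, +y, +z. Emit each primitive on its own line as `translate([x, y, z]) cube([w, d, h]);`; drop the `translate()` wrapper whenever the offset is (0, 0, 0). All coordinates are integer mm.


cube([67, 67, 492]);
translate([0, 908, 0]) cube([67, 67, 492]);
translate([1974, 0, 0]) cube([67, 67, 492]);
translate([1974, 908, 0]) cube([67, 67, 492]);
translate([67, 0, 246]) cube([1907, 27, 139]);
translate([67, 948, 246]) cube([1907, 27, 139]);
translate([0, 67, 246]) cube([27, 841, 139]);
translate([2014, 67, 246]) cube([27, 841, 139]);
translate([102, 0, 385]) cube([98, 975, 17]);
translate([235, 0, 385]) cube([98, 975, 17]);
translate([368, 0, 385]) cube([98, 975, 17]);
translate([501, 0, 385]) cube([98, 975, 17]);
translate([634, 0, 385]) cube([98, 975, 17]);
translate([767, 0, 385]) cube([98, 975, 17]);
translate([900, 0, 385]) cube([98, 975, 17]);
translate([1033, 0, 385]) cube([98, 975, 17]);
translate([1166, 0, 385]) cube([98, 975, 17]);
translate([1299, 0, 385]) cube([98, 975, 17]);
translate([1432, 0, 385]) cube([98, 975, 17]);
translate([1565, 0, 385]) cube([98, 975, 17]);
translate([1698, 0, 385]) cube([98, 975, 17]);
translate([1831, 0, 385]) cube([98, 975, 17]);


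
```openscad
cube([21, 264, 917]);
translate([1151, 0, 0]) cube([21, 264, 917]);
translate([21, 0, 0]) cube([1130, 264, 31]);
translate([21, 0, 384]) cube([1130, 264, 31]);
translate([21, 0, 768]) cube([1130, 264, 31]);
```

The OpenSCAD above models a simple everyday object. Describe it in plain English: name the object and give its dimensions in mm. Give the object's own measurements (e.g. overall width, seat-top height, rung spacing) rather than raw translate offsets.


An open bookshelf. Two side panels, each 21 mm thick, 264 mm deep and 917 mm tall, stand 1172 mm apart (outside-to-outside). Between them sit 3 shelves, each 31 mm thick and 264 mm deep, spanning the full gap between the sides. The bottom shelf rests on the floor (its underside at z = 0) and the clear gap between one shelf's top and the next shelf's underside is 353 mm.


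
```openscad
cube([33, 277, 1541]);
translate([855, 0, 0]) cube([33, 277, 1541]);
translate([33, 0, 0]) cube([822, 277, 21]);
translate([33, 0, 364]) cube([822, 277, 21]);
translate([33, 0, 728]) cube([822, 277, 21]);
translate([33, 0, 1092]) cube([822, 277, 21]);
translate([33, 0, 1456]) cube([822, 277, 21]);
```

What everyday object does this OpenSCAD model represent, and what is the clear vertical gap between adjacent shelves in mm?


A bookshelf. The clear shelf gap is 343 mm.

Two tall side panels with 5 horizontal boards between them — a bookshelf. The first two shelf undersides are at z = 0 and z = 364; with shelf thickness 21, the clear gap is 364 − 0 − 21 = 343 mm.


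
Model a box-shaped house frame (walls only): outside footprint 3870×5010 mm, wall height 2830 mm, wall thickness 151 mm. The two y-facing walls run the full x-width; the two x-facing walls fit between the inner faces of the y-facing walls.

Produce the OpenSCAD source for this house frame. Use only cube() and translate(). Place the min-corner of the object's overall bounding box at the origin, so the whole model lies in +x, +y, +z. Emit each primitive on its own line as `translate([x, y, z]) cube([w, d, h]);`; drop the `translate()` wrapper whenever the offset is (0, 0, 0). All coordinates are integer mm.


cube([3870, 151, 2830]);
translate([0, 4859, 0]) cube([3870, 151, 2830]);
translate([0, 151, 0]) cube([151, 4708, 2830]);
translate([3719, 151, 0]) cube([151, 4708, 2830]);


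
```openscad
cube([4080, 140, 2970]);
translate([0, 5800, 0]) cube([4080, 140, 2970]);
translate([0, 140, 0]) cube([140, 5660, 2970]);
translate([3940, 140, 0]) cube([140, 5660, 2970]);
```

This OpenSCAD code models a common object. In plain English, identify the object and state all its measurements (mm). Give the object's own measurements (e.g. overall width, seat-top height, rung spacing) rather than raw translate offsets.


The wall frame of a small rectangular building: four walls, each 2970 mm tall and 140 mm thick, enclosing a footprint 4080 mm (x) by 5940 mm (y) outside-to-outside, with no floor or roof. The front and back walls (the −y and +y sides) span the full width; the two side walls fit between them.


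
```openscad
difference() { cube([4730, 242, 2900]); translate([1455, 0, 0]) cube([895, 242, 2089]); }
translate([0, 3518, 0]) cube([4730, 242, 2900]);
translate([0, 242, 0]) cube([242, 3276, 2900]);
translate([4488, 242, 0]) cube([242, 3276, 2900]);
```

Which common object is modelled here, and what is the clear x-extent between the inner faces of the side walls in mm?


A single room. The interior width is 4246 mm.

Four walls enclosing a rectangle with a door in the front wall — a room. Outside width 4730 minus two 242 mm walls gives 4246 mm.


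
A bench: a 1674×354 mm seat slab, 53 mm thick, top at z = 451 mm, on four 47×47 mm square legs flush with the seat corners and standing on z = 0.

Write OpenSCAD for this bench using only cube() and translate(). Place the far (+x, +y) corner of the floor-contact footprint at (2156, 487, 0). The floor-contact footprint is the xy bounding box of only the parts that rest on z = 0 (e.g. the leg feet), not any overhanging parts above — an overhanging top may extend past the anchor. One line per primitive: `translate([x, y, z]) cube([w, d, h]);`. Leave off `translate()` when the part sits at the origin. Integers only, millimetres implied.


// leg_h = 451 − 53 = 398
translate([482, 133, 398]) cube([1674, 354, 53]);
translate([482, 133, 0]) cube([47, 47, 398]);
translate([482, 440, 0]) cube([47, 47, 398]);
translate([2109, 133, 0]) cube([47, 47, 398]);
translate([2109, 440, 0]) cube([47, 47, 398]);


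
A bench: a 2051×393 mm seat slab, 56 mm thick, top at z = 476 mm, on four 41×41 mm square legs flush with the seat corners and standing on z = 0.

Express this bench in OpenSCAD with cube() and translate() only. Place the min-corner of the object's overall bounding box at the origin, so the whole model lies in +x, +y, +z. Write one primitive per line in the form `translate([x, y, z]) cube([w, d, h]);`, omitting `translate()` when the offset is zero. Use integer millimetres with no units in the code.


// leg_h = 476 − 56 = 420
translate([0, 0, 420]) cube([2051, 393, 56]);
cube([41, 41, 420]);
translate([0, 352, 0]) cube([41, 41, 420]);
translate([2010, 0, 0]) cube([41, 41, 420]);
translate([2010, 352, 0]) cube([41, 41, 420]);
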